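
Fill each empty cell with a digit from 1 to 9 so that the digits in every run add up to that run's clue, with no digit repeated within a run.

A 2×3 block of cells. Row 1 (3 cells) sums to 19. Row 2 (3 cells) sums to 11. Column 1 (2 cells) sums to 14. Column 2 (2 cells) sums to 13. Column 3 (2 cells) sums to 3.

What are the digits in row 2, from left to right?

3 in 2 cells must be {1,2}.
The 19 across and the 3 down share only 2, so (1,3) = 2.
(2,3) = 3 − 2 = 1 completes the 3 down.
Nothing is forced directly, so branch on (2,1), whose candidates are 6 or 8. If (2,1) = 8: then (1,1) would have to be in {8,9} for the 19 across but in {6} for the 14 down — contradiction. So (2,1) = 6.
(1,1) = 14 − 6 = 8 completes the 14 down.
(1,2) = 19 − 10 = 9 completes the 19 across.
(2,2) = 11 − 7 = 4 completes the 11 across.

6 4 1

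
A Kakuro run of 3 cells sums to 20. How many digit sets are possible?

4

3 distinct digits from 1–9 sum between 6 and 24.
Enumerating: {3,8,9}, {4,7,9}, {5,6,9}, {5,7,8}.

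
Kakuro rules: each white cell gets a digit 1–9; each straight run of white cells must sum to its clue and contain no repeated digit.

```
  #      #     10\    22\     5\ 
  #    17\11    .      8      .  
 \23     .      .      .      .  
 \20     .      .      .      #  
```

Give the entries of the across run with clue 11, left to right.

1 8 2

17 in 2 cells must be {8,9}.
Nothing is forced directly, so branch on R2C1, whose candidates are 8 or 9. If R2C1 = 8: that forces R3C1 = 9, R3C3 = 5, R2C3 = 9, R3C2 = 6, R1C2 = 1 (and 1 more), after which R2C2 would have to be in {1,2,4,5} for the 23 across but in {3} for the 10 down — contradiction. So R2C1 = 9.
Given what's placed, R2C3 must be 5 to fit the 23 across and 22 down.
R3C1 = 17 − 9 = 8 completes the 17 down.
R3C3 = 22 − 13 = 9 completes the 22 down.
R3C2 = 20 − 17 = 3 completes the 20 across.
No cell is forced outright now. R1C2 can only be 1 or 2 (the digits allowed by both its 11 across and its 10 down). If R1C2 = 2: that forces R1C4 = 1, after which R2C2 would have to be in {1,2,3,6,7,8} for the 23 across but in {5} for the 10 down — contradiction. So R1C2 = 1.
R1C4 = 11 − 9 = 2 completes the 11 across.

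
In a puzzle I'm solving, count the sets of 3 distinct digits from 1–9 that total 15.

8

3 distinct digits from 1–9 sum between 6 and 24.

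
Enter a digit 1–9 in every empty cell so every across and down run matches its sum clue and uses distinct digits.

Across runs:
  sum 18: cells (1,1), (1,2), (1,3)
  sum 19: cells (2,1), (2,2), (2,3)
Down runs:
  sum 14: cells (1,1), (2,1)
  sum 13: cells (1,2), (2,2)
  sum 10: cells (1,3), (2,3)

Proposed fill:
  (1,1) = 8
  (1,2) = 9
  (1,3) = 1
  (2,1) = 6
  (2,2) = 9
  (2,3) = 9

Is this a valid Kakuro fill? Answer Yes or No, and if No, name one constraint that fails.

No — the across run (2,1)–(2,3) sums to 24, not 19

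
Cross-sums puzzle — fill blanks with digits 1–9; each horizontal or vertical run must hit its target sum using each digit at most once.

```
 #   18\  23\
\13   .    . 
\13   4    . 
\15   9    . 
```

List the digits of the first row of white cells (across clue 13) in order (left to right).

5 8

23 in 3 cells must be {6,8,9}.
R1C1 = 18 − 13 = 5 completes the 18 down.
R1C2 = 13 − 5 = 8 completes the 13 across.
R2C2 = 13 − 4 = 9 completes the 13 across.
R3C2 = 15 − 9 = 6 completes the 15 across.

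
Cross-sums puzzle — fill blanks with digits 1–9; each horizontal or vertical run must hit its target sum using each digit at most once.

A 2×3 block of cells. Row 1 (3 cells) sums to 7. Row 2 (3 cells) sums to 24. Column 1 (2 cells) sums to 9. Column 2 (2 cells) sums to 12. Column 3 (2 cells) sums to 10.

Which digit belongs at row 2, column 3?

9

7 in 3 cells must be {1,2,4}; 24 in 3 cells must be {7,8,9}.
The 7 across and the 12 down share only 4, so (1,2) = 4.
(2,2) = 12 − 4 = 8 completes the 12 down.
Given what's placed, (2,1) must be 7 to fit the 24 across and 9 down.
(2,3) = 24 − 15 = 9 completes the 24 across.
(1,1) = 9 − 7 = 2 completes the 9 down.
(1,3) = 7 − 6 = 1 completes the 7 across.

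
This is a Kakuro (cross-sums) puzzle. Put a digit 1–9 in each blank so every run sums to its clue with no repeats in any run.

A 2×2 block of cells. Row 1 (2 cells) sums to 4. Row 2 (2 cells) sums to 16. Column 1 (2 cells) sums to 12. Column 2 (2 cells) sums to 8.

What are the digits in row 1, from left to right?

4 in 2 cells must be {1,3}; 16 in 2 cells must be {7,9}.
The 4 across and the 12 down share only 3, so (1,1) = 3.
(1,2) = 4 − 3 = 1 completes the 4 across.
(2,1) = 12 − 3 = 9 completes the 12 down.
(2,2) = 16 − 9 = 7 completes the 16 across.

3 1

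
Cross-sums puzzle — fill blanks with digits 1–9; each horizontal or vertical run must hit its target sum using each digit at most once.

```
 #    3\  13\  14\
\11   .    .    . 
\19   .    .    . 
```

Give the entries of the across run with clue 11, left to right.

1 4 6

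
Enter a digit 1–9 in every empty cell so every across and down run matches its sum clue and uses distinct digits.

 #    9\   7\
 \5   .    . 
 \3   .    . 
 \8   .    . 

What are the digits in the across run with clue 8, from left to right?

6 2

3 in 2 cells must be {1,2}; 7 in 3 cells must be {1,2,4}.
Nothing is forced directly, so branch on R3C2, whose candidates are 1 or 2. If R3C2 = 1: that forces R2C2 = 2, after which R3C1 would have to be in {7} for the 8 across but in {1,2,3,4,5,6} for the 9 down — contradiction. So R3C2 = 2.
Given what's placed, R2C2 must be 1 to fit the 3 across and 7 down.
R3C1 = 8 − 2 = 6 completes the 8 across.
R1C2 = 7 − 3 = 4 completes the 7 down.
R2C1 = 3 − 1 = 2 completes the 3 across.
R1C1 = 5 − 4 = 1 completes the 5 across.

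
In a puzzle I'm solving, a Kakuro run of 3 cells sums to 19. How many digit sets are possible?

5

3 distinct digits from 1–9 sum between 6 and 24.
Enumerating: {2,8,9}, {3,7,9}, {4,6,9}, {4,7,8}, {5,6,8}.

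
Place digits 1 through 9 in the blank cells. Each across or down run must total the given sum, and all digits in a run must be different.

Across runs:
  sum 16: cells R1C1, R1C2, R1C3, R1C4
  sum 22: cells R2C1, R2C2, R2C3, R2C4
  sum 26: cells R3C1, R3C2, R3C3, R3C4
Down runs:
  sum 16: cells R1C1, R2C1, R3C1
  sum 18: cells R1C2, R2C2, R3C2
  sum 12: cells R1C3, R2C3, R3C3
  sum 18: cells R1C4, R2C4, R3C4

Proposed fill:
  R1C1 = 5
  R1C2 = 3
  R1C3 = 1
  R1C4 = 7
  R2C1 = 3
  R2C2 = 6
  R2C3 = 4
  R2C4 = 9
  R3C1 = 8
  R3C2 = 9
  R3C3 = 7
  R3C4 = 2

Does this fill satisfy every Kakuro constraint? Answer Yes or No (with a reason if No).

Across: 5+3+1+7=16; 3+6+4+9=22; 8+9+7+2=26. Down: 5+3+8=16; 3+6+9=18; 1+4+7=12; 7+9+2=18. No digit repeats within any run.

Yes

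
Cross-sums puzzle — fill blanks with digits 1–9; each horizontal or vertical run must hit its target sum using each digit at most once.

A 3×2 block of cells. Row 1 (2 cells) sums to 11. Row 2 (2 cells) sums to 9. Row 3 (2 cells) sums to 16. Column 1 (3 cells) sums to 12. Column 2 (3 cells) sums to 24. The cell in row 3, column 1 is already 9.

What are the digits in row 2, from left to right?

1 8

16 in 2 cells must be {7,9}; 24 in 3 cells must be {7,8,9}.
(1,1) = 2: the only remaining digit allowed by both the 11 across and the 12 down.
(1,2) = 11 − 2 = 9 completes the 11 across.
(2,1) = 12 − 11 = 1 completes the 12 down.
(2,2) = 9 − 1 = 8 completes the 9 across.
(3,2) = 16 − 9 = 7 completes the 16 across.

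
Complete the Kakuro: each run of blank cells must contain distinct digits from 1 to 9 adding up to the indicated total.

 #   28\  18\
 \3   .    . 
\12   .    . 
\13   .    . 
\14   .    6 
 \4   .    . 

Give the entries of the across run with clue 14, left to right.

8, 6

3 in 2 cells must be {1,2}; 4 in 2 cells must be {1,3}.
R4C1 = 14 − 6 = 8 completes the 14 across.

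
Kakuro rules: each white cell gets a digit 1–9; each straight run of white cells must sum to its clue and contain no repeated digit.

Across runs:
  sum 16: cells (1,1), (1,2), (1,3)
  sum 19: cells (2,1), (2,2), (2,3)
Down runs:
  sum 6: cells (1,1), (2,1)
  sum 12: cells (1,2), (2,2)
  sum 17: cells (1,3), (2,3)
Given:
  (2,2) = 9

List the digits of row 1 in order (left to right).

4 3 9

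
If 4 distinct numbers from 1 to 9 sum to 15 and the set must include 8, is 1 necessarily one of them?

The only way to make 15 from 4 distinct digits under that restriction is {1,2,4,8}, which contains 1.

Yes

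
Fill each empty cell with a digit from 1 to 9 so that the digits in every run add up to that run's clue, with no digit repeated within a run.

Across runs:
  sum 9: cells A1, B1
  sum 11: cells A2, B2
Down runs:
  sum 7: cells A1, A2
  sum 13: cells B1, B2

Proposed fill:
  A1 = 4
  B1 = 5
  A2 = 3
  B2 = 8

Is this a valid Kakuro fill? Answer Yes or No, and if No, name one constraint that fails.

Yes

Across: 4+5=9; 3+8=11. Down: 4+3=7; 5+8=13. No digit repeats within any run.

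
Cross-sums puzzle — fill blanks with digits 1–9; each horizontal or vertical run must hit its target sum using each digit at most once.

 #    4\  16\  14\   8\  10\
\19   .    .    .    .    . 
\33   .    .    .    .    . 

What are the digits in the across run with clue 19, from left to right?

1 7 6 2 3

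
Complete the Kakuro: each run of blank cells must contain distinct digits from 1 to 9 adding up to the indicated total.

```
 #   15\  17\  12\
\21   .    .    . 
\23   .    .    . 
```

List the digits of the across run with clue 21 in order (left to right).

9, 8, 4

23 in 3 cells must be {6,8,9}; 17 in 2 cells must be {8,9}.
Nothing is forced directly, so branch on R2C3, whose candidates are 8 or 9. If R2C3 = 9: then R1C3 would have to be in {4,5,6,7,8,9} for the 21 across but in {3} for the 12 down — contradiction. So R2C3 = 8.
R1C3 = 12 − 8 = 4 completes the 12 down.
Given what's placed, R2C2 must be 9 to fit the 23 across and 17 down.
R1C2 = 17 − 9 = 8 completes the 17 down.
R2C1 = 23 − 17 = 6 completes the 23 across.
R1C1 = 21 − 12 = 9 completes the 21 across.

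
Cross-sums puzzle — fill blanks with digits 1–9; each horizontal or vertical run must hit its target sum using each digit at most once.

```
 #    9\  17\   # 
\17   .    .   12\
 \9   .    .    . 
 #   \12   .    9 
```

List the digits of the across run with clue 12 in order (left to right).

17 in 2 cells must be {8,9}.
Only 8 fits R1C1 under both its across sum 17 and down sum 9.
R1C2 = 17 − 8 = 9 completes the 17 across.
R2C1 = 9 − 8 = 1 completes the 9 down.
R2C3 = 12 − 9 = 3 completes the 12 down.
R3C2 = 12 − 9 = 3 completes the 12 across.
R2C2 = 9 − 4 = 5 completes the 9 across.

3 9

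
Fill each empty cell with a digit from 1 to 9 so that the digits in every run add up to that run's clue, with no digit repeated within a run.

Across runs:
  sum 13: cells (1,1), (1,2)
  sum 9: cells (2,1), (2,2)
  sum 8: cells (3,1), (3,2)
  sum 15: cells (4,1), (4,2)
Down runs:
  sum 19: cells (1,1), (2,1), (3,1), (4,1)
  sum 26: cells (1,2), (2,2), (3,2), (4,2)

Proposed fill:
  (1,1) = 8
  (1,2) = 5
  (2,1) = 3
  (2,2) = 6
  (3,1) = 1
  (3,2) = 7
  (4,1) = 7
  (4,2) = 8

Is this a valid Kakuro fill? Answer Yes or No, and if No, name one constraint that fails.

Across: 8+5=13; 3+6=9; 1+7=8; 7+8=15. Down: 8+3+1+7=19; 5+6+7+8=26. No digit repeats within any run.

Yes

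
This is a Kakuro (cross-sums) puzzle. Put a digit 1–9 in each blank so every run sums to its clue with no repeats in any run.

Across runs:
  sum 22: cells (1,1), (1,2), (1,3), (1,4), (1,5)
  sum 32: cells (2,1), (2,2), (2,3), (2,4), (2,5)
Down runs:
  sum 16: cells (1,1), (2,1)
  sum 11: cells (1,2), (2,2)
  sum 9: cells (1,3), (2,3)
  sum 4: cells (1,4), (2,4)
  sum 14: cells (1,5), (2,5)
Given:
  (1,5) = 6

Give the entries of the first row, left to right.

9 2 4 1 6

16 in 2 cells must be {7,9}; 4 in 2 cells must be {1,3}.
Only 3 fits (2,4) under both its across sum 32 and down sum 4.
(2,5) = 14 − 6 = 8 completes the 14 down.
(1,4) = 4 − 3 = 1 completes the 4 down.
No cell is forced outright now. (2,3) can only be 5 or 7 (the digits allowed by both its 32 across and its 9 down). If (2,3) = 7: that forces (1,3) = 2, (2,1) = 9, (2,2) = 5, after which (1,1) would have to be in {4,5,8,9} for the 22 across but in {7} for the 16 down — contradiction. So (2,3) = 5.
(1,3) = 9 − 5 = 4 completes the 9 down.
Given what's placed, (1,1) must be 9 to fit the 22 across and 16 down.
(1,2) = 22 − 20 = 2 completes the 22 across.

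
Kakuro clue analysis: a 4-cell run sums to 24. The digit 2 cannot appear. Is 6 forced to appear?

No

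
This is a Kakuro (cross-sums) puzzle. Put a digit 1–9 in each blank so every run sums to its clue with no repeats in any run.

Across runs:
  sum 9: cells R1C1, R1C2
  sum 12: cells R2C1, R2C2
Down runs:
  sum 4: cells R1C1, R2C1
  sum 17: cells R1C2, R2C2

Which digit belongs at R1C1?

4 in 2 cells must be {1,3}; 17 in 2 cells must be {8,9}.
The 9 across and the 17 down share only 8, so R1C2 = 8.
The 12 across and the 4 down share only 3, so R2C1 = 3.
R2C2 = 12 − 3 = 9 completes the 12 across.
R1C1 = 9 − 8 = 1 completes the 9 across.

1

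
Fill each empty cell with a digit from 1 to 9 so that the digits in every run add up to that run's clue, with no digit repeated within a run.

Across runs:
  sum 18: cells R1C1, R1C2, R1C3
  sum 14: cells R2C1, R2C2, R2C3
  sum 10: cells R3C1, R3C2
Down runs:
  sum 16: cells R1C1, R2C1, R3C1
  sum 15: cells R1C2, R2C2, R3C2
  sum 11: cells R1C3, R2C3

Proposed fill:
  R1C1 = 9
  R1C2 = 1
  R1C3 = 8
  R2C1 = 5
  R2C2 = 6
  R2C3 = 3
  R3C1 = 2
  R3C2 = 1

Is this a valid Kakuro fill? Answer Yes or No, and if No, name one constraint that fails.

No — the across run R3C1–R3C2 sums to 3, not 10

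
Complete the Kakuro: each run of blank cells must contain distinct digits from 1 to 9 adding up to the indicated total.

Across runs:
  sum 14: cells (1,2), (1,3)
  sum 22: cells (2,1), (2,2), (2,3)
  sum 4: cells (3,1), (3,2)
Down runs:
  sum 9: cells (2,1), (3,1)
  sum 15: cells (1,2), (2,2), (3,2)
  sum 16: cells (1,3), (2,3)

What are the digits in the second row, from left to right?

6 9 7

4 in 2 cells must be {1,3}; 16 in 2 cells must be {7,9}.
The 14 across and the 16 down share only 9, so (1,3) = 9.
(2,3) = 16 − 9 = 7 completes the 16 down.
(1,2) = 14 − 9 = 5 completes the 14 across.
(2,1) = 6: the only remaining digit allowed by both the 22 across and the 9 down.
(2,2) = 22 − 13 = 9 completes the 22 across.
(3,1) = 9 − 6 = 3 completes the 9 down.
(3,2) = 4 − 3 = 1 completes the 4 across.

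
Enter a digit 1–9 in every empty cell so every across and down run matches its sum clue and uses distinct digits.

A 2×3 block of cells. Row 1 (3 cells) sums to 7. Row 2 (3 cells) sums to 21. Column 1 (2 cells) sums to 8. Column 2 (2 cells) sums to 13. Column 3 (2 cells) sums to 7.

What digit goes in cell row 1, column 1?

1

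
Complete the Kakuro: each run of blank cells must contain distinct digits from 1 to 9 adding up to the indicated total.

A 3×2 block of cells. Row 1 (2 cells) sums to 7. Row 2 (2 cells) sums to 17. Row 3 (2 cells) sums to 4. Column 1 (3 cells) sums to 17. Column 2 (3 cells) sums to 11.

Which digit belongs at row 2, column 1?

9

17 in 2 cells must be {8,9}; 4 in 2 cells must be {1,3}.
The 17 across and the 11 down share only 8, so (2,2) = 8.
Given what's placed, (3,2) must be 1 to fit the 4 across and 11 down.
(1,2) = 11 − 9 = 2 completes the 11 down.
(2,1) = 17 − 8 = 9 completes the 17 across.
(3,1) = 4 − 1 = 3 completes the 4 across.
(1,1) = 7 − 2 = 5 completes the 7 across.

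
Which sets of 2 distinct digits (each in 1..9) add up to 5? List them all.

{1,4}; {2,3}

2 distinct digits from 1–9 sum between 3 and 17.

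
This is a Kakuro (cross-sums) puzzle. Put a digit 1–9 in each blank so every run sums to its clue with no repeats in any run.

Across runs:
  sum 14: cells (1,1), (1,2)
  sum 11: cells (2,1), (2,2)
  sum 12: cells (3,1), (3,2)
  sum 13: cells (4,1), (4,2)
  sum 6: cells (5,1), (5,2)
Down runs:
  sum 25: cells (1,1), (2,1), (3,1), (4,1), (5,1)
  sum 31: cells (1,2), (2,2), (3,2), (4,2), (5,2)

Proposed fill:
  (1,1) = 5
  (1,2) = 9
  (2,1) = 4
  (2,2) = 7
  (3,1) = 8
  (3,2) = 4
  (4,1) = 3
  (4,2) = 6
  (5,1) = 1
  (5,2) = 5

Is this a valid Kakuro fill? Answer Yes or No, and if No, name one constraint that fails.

No — the down run (1,1)–(5,1) sums to 21, not 25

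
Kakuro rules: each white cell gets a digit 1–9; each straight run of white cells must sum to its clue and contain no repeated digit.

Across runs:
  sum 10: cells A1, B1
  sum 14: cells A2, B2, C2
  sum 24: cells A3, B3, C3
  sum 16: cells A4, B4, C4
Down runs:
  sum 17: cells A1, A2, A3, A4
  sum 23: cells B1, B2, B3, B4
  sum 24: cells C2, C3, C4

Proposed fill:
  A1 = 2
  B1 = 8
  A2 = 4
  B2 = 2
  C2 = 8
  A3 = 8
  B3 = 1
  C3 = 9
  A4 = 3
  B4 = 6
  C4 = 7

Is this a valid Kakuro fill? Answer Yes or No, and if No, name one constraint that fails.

No — the down run B1–B4 sums to 17, not 23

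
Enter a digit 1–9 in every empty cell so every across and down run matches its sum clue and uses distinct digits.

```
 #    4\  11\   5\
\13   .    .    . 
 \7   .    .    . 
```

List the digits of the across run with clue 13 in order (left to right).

7 in 3 cells must be {1,2,4}; 4 in 2 cells must be {1,3}.
The 7 across and the 4 down share only 1, so R2C1 = 1.
R1C1 = 4 − 1 = 3 completes the 4 down.
Nothing is forced directly, so branch on R2C2, whose candidates are 2 or 4. If R2C2 = 4: then R1C2 would have to be in {1,2,4,6,8,9} for the 13 across but in {7} for the 11 down — contradiction. So R2C2 = 2.
R1C2 = 11 − 2 = 9 completes the 11 down.
R1C3 = 13 − 12 = 1 completes the 13 across.
R2C3 = 7 − 3 = 4 completes the 7 across.

3, 9, 1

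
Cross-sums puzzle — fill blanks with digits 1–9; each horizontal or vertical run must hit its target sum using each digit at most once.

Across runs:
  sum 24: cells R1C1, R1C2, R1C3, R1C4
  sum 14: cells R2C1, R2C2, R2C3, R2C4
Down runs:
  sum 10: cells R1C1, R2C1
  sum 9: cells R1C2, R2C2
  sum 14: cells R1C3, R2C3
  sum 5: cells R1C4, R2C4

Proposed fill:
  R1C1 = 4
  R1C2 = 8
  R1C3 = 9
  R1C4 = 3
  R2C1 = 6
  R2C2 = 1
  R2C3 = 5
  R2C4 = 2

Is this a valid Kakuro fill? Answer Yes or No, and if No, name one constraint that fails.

Across: 4+8+9+3=24; 6+1+5+2=14. Down: 4+6=10; 8+1=9; 9+5=14; 3+2=5. No digit repeats within any run.

Yes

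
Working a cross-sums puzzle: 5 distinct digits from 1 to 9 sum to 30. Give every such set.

{1,5,7,8,9}; {2,4,7,8,9}; {2,5,6,8,9}; {3,4,6,8,9}; {3,5,6,7,9}; {4,5,6,7,8}

5 distinct digits from 1–9 sum between 15 and 35.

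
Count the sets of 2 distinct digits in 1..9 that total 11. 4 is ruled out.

2 distinct digits from 1–9 sum between 3 and 17.
Dropping sets that contain 4.
Enumerating: {2,9}, {3,8}, {5,6}.

3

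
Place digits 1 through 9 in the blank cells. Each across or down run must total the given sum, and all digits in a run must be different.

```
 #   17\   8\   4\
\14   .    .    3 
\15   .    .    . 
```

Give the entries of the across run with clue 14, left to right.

9, 2, 3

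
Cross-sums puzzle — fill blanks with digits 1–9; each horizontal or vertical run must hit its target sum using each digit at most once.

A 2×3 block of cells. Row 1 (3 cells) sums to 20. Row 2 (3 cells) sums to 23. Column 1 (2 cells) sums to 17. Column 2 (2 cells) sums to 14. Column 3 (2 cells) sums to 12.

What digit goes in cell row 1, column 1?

9

23 in 3 cells must be {6,8,9}; 17 in 2 cells must be {8,9}.
Nothing is forced directly, so branch on (1,1), whose candidates are 8 or 9. If (1,1) = 8: that forces (2,1) = 9, (2,3) = 8, after which (1,3) would have to be in {3,5,7,9} for the 20 across but in {4} for the 12 down — contradiction. So (1,1) = 9.
(2,1) = 17 − 9 = 8 completes the 17 down.
Given what's placed, (2,3) must be 9 to fit the 23 across and 12 down.
(1,3) = 12 − 9 = 3 completes the 12 down.
(2,2) = 23 − 17 = 6 completes the 23 across.
(1,2) = 20 − 12 = 8 completes the 20 across.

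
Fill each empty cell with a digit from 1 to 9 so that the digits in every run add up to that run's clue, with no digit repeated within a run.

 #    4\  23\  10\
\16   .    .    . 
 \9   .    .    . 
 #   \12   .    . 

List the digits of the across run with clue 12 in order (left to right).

9 3

4 in 2 cells must be {1,3}; 23 in 3 cells must be {6,8,9}.
Only 6 fits R2C2 under both its across sum 9 and down sum 23.
Given what's placed, R2C1 must be 1 to fit the 9 across and 4 down.
R2C3 = 9 − 7 = 2 completes the 9 across.
R1C1 = 4 − 1 = 3 completes the 4 down.
No cell is forced outright now. R1C2 can only be 8 or 9 (the digits allowed by both its 16 across and its 23 down). If R1C2 = 9: then R1C3 would have to be in {4} for the 16 across but in {1,3,5,7} for the 10 down — contradiction. So R1C2 = 8.
R1C3 = 16 − 11 = 5 completes the 16 across.
R3C2 = 23 − 14 = 9 completes the 23 down.
R3C3 = 12 − 9 = 3 completes the 12 across.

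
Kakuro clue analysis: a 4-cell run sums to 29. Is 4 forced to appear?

No

The only way to make 29 from 4 distinct digits is {5,7,8,9}, which does not contain 4.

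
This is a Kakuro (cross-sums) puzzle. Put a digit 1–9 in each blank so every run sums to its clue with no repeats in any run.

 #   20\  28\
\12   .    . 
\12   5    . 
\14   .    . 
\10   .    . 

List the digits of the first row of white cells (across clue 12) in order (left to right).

R2C2 = 12 − 5 = 7 completes the 12 across.
No cell is forced outright now. R3C2 can only be 8 or 9 (the digits allowed by both its 14 across and its 28 down). If R3C2 = 9: then R3C1 would have to be in {5} for the 14 across but in {1,2,3,4,6,7,8,9} for the 20 down — contradiction. So R3C2 = 8.
R3C1 = 14 − 8 = 6 completes the 14 across.
No cell is forced outright now. R1C1 can only be 7 or 8 (the digits allowed by both its 12 across and its 20 down). If R1C1 = 7: then R1C2 would have to be in {5} for the 12 across but in {4,9} for the 28 down — contradiction. So R1C1 = 8.
R1C2 = 12 − 8 = 4 completes the 12 across.
R4C1 = 20 − 19 = 1 completes the 20 down.
R4C2 = 10 − 1 = 9 completes the 10 across.

8 4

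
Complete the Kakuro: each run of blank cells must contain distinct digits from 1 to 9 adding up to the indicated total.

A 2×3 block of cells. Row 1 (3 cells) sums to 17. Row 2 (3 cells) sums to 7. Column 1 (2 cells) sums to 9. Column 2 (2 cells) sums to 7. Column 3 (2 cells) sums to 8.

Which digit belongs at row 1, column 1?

7 in 3 cells must be {1,2,4}.
Nothing is forced directly, so branch on (2,1), whose candidates are 1 or 2 or 4. If (2,1) = 2: that forces (1,1) = 7, (2,3) = 1, after which (1,3) would have to be in {1,2,4,6,8,9} for the 17 across but in {7} for the 8 down — contradiction. If (2,1) = 4: that forces (1,1) = 5, (1,3) = 3, after which (2,3) would have to be in {1,2} for the 7 across but in {5} for the 8 down — contradiction. So (2,1) = 1.
(1,1) = 9 − 1 = 8 completes the 9 down.
Given what's placed, (2,3) must be 2 to fit the 7 across and 8 down.
(1,3) = 8 − 2 = 6 completes the 8 down.
(2,2) = 7 − 3 = 4 completes the 7 across.
(1,2) = 17 − 14 = 3 completes the 17 across.

8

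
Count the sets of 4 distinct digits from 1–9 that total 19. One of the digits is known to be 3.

5

4 distinct digits from 1–9 sum between 10 and 30.
Keeping only sets containing 3.
Enumerating: {1,3,6,9}, {1,3,7,8}, {2,3,5,9}, {2,3,6,8}, {3,4,5,7}.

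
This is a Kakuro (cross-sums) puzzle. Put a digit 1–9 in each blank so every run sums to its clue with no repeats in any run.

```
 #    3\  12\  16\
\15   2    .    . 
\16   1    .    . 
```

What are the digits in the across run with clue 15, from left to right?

2 4 9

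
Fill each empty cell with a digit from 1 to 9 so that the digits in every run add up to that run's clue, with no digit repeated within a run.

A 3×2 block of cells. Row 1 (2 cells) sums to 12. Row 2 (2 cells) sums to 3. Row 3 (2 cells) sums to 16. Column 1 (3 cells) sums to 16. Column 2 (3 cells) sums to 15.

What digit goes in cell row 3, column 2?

9

3 in 2 cells must be {1,2}; 16 in 2 cells must be {7,9}.
Nothing is forced directly, so branch on (2,1), whose candidates are 1 or 2. If (2,1) = 2: that forces (2,2) = 1, (3,1) = 9, after which (3,2) would have to be in {7} for the 16 across but in {5,6,8,9} for the 15 down — contradiction. So (2,1) = 1.
(2,2) = 3 − 1 = 2 completes the 3 across.
Nothing is forced directly, so branch on (3,1), whose candidates are 7 or 9. If (3,1) = 9: then (1,1) would have to be in {3,4,5,7,8,9} for the 12 across but in {6} for the 16 down — contradiction. So (3,1) = 7.
(1,1) = 16 − 8 = 8 completes the 16 down.
(1,2) = 12 − 8 = 4 completes the 12 across.
(3,2) = 16 − 7 = 9 completes the 16 across.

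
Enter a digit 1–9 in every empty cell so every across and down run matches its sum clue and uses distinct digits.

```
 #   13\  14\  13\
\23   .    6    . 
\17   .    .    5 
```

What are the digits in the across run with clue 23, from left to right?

9, 6, 8

23 in 3 cells must be {6,8,9}.
R1C3 = 13 − 5 = 8 completes the 13 down.
R2C2 = 14 − 6 = 8 completes the 14 down.
R1C1 = 23 − 14 = 9 completes the 23 across.
R2C1 = 17 − 13 = 4 completes the 17 across.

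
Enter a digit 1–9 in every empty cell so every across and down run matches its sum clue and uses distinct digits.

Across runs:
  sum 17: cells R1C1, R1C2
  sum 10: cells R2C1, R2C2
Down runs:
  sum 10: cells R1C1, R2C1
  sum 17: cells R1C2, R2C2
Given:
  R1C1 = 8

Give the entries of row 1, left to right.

8 9

17 in 2 cells must be {8,9}.
R1C2 = 17 − 8 = 9 completes the 17 across.
R2C1 = 10 − 8 = 2 completes the 10 down.
R2C2 = 10 − 2 = 8 completes the 10 across.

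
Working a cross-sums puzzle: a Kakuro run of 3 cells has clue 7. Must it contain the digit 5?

The only way to make 7 from 3 distinct digits is {1,2,4}, which does not contain 5.

No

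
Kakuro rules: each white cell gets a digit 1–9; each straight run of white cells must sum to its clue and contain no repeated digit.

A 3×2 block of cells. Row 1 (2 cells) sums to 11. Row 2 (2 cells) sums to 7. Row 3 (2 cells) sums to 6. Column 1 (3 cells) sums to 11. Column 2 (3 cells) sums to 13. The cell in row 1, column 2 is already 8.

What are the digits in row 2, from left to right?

6 1

(1,1) = 11 − 8 = 3 completes the 11 across.
No cell is forced outright now. (3,1) can only be 1 or 2 (the digits allowed by both its 6 across and its 11 down). If (3,1) = 1: then (2,1) would have to be in {1,2,3,4,5,6} for the 7 across but in {7} for the 11 down — contradiction. So (3,1) = 2.
(2,1) = 11 − 5 = 6 completes the 11 down.
(2,2) = 7 − 6 = 1 completes the 7 across.
(3,2) = 6 − 2 = 4 completes the 6 across.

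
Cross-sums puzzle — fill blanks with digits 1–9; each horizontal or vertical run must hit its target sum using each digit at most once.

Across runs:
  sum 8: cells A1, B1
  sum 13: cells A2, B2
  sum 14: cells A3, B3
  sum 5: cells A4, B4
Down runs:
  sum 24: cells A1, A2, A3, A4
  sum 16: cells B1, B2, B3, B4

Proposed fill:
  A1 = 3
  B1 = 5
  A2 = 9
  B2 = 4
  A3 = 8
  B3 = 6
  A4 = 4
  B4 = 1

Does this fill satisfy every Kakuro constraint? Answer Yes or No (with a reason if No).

Across: 3+5=8; 9+4=13; 8+6=14; 4+1=5. Down: 3+9+8+4=24; 5+4+6+1=16. No digit repeats within any run.

Yes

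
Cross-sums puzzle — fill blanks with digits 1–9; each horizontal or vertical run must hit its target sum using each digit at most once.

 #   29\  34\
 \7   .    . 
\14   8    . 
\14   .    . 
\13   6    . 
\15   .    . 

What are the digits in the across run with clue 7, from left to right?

34 in 5 cells must be {4,6,7,8,9}.
R2C2 = 14 − 8 = 6 completes the 14 across.
R4C2 = 13 − 6 = 7 completes the 13 across.
Given what's placed, R1C2 must be 4 to fit the 7 across and 34 down.
R1C1 = 7 − 4 = 3 completes the 7 across.

3 4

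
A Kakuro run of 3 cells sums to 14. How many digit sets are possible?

8

3 distinct digits from 1–9 sum between 6 and 24.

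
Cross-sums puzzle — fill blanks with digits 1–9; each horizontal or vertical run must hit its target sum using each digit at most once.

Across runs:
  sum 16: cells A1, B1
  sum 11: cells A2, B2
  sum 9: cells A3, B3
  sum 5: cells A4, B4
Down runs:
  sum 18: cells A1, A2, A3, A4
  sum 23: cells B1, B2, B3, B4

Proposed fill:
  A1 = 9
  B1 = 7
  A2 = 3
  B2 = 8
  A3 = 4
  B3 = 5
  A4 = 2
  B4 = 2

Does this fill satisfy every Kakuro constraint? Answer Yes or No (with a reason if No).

No — the down run B1–B4 sums to 22, not 23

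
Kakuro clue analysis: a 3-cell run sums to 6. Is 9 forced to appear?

No

The only way to make 6 from 3 distinct digits is {1,2,3}, which does not contain 9.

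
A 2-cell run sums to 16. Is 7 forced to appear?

Yes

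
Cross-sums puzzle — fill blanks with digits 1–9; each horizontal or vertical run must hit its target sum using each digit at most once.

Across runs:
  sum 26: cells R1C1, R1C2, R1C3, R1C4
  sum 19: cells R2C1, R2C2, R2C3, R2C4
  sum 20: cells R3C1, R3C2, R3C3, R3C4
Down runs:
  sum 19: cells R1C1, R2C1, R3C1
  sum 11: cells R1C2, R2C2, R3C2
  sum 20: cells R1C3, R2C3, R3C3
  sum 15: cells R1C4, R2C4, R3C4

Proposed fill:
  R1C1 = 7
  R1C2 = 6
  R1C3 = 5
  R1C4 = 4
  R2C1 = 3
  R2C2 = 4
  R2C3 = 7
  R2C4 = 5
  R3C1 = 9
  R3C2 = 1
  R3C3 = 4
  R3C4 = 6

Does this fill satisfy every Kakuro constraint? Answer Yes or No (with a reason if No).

No — the across run R1C1–R1C4 sums to 22, not 26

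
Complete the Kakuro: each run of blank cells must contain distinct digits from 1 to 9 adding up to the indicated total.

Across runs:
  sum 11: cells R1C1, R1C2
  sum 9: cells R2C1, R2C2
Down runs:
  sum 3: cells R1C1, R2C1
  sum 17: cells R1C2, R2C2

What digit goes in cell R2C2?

3 in 2 cells must be {1,2}; 17 in 2 cells must be {8,9}.
The 11 across and the 3 down share only 2, so R1C1 = 2.
R1C2 = 11 − 2 = 9 completes the 11 across.
R2C1 = 3 − 2 = 1 completes the 3 down.
R2C2 = 9 − 1 = 8 completes the 9 across.

8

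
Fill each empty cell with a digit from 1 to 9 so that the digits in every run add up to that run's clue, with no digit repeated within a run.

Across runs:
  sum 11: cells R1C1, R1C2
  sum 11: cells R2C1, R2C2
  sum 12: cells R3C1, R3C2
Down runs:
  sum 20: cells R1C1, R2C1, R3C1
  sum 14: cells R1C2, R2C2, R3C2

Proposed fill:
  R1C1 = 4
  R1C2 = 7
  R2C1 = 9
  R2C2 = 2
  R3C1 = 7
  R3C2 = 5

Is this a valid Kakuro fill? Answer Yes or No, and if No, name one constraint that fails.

Yes

Across: 4+7=11; 9+2=11; 7+5=12. Down: 4+9+7=20; 7+2+5=14. No digit repeats within any run.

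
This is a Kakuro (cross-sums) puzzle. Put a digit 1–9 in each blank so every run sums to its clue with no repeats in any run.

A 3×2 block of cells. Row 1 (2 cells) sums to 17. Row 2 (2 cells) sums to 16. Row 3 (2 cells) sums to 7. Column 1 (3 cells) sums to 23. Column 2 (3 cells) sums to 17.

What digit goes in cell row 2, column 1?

17 in 2 cells must be {8,9}; 16 in 2 cells must be {7,9}; 23 in 3 cells must be {6,8,9}.
The 16 across and the 23 down share only 9, so (2,1) = 9.
(2,2) = 16 − 9 = 7 completes the 16 across.
Given what's placed, (3,1) must be 6 to fit the 7 across and 23 down.
(3,2) = 7 − 6 = 1 completes the 7 across.
(1,1) = 23 − 15 = 8 completes the 23 down.
(1,2) = 17 − 8 = 9 completes the 17 across.

9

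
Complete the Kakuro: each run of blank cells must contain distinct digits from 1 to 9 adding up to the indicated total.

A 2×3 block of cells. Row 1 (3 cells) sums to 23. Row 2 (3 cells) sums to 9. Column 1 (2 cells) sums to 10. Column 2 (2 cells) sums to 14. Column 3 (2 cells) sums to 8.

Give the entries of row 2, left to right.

1 6 2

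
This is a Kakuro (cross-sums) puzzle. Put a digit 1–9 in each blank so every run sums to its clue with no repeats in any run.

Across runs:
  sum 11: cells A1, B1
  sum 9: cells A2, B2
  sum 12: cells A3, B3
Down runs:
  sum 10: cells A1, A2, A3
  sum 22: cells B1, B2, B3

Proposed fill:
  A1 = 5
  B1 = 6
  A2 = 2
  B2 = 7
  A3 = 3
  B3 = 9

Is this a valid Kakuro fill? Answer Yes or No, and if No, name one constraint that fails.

Across: 5+6=11; 2+7=9; 3+9=12. Down: 5+2+3=10; 6+7+9=22. No digit repeats within any run.

Yes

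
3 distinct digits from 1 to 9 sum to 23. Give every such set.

3 distinct digits from 1–9 sum between 6 and 24.
Only one set works: {6,8,9}.

{6,8,9}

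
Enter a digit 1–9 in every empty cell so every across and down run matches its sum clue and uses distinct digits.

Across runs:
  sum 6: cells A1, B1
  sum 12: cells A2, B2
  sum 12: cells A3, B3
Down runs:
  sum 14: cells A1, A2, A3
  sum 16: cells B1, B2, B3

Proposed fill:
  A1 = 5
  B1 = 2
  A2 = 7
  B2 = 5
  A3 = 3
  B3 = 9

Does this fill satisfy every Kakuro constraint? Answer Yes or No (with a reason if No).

No — the across run A1–B1 sums to 7, not 6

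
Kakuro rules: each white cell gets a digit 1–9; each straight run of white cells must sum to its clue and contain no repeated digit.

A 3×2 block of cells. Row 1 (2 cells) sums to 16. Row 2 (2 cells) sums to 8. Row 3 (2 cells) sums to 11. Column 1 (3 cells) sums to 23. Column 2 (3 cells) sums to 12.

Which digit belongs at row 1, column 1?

9

16 in 2 cells must be {7,9}; 23 in 3 cells must be {6,8,9}.
The 16 across and the 23 down share only 9, so (1,1) = 9.
(1,2) = 16 − 9 = 7 completes the 16 across.
Given what's placed, (2,1) must be 6 to fit the 8 across and 23 down.
(2,2) = 8 − 6 = 2 completes the 8 across.
(3,1) = 23 − 15 = 8 completes the 23 down.
(3,2) = 11 − 8 = 3 completes the 11 across.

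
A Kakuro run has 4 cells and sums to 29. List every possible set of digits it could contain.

4 distinct digits from 1–9 sum between 10 and 30.
Only one set works: {5,7,8,9}.

{5,7,8,9}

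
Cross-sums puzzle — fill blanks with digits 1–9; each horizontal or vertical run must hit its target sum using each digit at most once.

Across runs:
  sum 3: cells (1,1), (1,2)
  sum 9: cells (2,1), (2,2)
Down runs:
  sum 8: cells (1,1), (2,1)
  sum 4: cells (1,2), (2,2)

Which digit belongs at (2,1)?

3 in 2 cells must be {1,2}; 4 in 2 cells must be {1,3}.
The 3 across and the 4 down share only 1, so (1,2) = 1.
(2,2) = 4 − 1 = 3 completes the 4 down.
(1,1) = 3 − 1 = 2 completes the 3 across.
(2,1) = 9 − 3 = 6 completes the 9 across.

6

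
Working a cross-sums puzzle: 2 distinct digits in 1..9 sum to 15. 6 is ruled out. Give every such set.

{7,8}

2 distinct digits from 1–9 sum between 3 and 17.
Dropping sets that contain 6.
Only one set works: {7,8}.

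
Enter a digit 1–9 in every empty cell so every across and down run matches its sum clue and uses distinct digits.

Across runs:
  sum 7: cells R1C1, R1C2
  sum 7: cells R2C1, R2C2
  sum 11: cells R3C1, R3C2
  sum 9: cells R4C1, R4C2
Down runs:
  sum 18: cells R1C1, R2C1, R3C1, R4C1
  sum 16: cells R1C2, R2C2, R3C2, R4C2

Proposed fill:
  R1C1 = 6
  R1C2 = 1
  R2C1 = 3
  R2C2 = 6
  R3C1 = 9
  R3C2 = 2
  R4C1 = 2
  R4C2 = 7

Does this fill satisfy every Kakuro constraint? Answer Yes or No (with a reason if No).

No — the down run R1C1–R4C1 sums to 20, not 18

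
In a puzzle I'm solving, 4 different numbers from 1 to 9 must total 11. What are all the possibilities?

{1,2,3,5}

4 distinct digits from 1–9 sum between 10 and 30.
Only one set works: {1,2,3,5}.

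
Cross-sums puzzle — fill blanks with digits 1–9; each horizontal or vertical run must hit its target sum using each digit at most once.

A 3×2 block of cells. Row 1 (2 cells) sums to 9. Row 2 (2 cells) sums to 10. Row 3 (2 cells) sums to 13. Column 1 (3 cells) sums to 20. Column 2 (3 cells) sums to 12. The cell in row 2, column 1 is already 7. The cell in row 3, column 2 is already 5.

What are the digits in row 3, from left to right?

8 5

(2,2) = 10 − 7 = 3 completes the 10 across.
(3,1) = 13 − 5 = 8 completes the 13 across.
(1,1) = 20 − 15 = 5 completes the 20 down.
(1,2) = 9 − 5 = 4 completes the 9 across.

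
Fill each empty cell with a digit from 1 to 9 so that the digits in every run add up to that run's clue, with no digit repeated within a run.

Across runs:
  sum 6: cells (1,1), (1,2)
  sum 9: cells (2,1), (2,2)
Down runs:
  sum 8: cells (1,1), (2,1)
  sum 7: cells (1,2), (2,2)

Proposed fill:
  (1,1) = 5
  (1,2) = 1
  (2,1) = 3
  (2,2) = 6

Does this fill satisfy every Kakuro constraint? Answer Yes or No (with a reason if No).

Yes

Across: 5+1=6; 3+6=9. Down: 5+3=8; 1+6=7. No digit repeats within any run.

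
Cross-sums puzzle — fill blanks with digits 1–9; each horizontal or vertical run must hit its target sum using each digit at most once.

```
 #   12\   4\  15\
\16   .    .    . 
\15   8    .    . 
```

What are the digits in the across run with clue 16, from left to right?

4 3 9

4 in 2 cells must be {1,3}.
R1C1 = 12 − 8 = 4 completes the 12 down.
Given what's placed, R1C2 must be 3 to fit the 16 across and 4 down.
R1C3 = 16 − 7 = 9 completes the 16 across.
R2C2 = 4 − 3 = 1 completes the 4 down.
R2C3 = 15 − 9 = 6 completes the 15 across.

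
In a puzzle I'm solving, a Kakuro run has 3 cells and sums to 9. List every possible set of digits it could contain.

3 distinct digits from 1–9 sum between 6 and 24.

{1,2,6}; {1,3,5}; {2,3,4}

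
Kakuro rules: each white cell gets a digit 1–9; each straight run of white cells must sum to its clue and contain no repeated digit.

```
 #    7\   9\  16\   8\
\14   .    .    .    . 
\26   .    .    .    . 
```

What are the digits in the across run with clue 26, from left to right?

16 in 2 cells must be {7,9}.
Only 7 fits R1C3 under both its across sum 14 and down sum 16.
R2C3 = 16 − 7 = 9 completes the 16 down.
Nothing is forced directly, so branch on R1C2, whose candidates are 1 or 2 or 4. If R1C2 = 2: that forces R1C4 = 1, R2C2 = 7, after which R2C4 would have to be in {2,4,6,8} for the 26 across but in {7} for the 8 down — contradiction. If R1C2 = 4: that forces R2C2 = 5, after which R2C4 would have to be in {4,8} for the 26 across but in {1,2,3,5,6,7} for the 8 down — contradiction. So R1C2 = 1.
R1C4 = 2: the only remaining digit allowed by both the 14 across and the 8 down.
R2C2 = 9 − 1 = 8 completes the 9 down.
R2C4 = 8 − 2 = 6 completes the 8 down.
R1C1 = 14 − 10 = 4 completes the 14 across.
R2C1 = 26 − 23 = 3 completes the 26 across.

3 8 9 6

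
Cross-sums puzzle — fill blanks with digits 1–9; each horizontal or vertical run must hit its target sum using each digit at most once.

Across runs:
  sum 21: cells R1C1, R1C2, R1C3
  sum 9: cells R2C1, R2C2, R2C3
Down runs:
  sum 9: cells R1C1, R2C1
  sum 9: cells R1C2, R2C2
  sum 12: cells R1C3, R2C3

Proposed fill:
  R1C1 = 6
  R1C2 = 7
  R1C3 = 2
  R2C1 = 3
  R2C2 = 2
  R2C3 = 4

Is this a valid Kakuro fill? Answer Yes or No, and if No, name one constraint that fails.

No — the across run R1C1–R1C3 sums to 15, not 21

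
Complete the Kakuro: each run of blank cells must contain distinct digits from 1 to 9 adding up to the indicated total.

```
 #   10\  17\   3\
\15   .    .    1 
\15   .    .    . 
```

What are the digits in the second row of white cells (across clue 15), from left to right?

4, 9, 2

17 in 2 cells must be {8,9}; 3 in 2 cells must be {1,2}.
R2C3 = 3 − 1 = 2 completes the 3 down.
Nothing is forced directly, so branch on R1C2, whose candidates are 8 or 9. If R1C2 = 9: then R1C1 would have to be in {5} for the 15 across but in {1,2,3,4,6,7,8,9} for the 10 down — contradiction. So R1C2 = 8.
R1C1 = 15 − 9 = 6 completes the 15 across.
R2C1 = 10 − 6 = 4 completes the 10 down.
R2C2 = 15 − 6 = 9 completes the 15 across.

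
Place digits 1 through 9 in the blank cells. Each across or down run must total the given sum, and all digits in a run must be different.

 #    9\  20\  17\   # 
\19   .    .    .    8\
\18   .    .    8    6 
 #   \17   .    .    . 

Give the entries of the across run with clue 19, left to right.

8 9 2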